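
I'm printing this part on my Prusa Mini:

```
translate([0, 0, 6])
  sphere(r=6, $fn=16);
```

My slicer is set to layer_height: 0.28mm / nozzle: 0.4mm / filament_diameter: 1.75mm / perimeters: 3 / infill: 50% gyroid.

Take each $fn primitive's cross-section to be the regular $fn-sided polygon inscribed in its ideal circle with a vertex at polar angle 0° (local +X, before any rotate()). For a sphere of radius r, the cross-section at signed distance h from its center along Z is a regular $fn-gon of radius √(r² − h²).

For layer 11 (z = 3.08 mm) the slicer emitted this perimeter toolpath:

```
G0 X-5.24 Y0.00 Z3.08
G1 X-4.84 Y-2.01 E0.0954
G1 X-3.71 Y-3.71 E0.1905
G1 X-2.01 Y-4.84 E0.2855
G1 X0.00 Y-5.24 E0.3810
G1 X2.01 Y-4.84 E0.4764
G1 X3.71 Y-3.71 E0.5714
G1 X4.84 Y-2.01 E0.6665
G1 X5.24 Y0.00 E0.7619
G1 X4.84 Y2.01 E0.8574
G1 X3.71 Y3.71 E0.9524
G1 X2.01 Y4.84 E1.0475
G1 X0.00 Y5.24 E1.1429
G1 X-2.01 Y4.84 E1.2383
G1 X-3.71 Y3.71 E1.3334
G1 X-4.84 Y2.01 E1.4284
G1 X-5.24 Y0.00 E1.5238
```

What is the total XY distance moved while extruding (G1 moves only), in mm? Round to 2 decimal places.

Sum the Euclidean lengths of each G1 segment: total = 32.73 mm.

32.73 mm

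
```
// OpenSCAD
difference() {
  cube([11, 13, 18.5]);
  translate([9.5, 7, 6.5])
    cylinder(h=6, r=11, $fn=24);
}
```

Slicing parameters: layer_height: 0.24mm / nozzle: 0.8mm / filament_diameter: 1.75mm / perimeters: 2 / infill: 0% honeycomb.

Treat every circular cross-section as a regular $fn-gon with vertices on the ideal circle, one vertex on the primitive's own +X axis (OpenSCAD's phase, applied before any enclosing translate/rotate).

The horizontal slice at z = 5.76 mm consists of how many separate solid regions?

At z = 5.76 mm: the cube (footprint 11×13) is included at this height; the cylinder at (9.5, 7) does not reach this height (z outside [6.5, 12.5]); After the difference (first − rest): none of the subtracted shapes is present at this height, so the 11×13 cube is unchanged — 1 connected region. The result has 1 disconnected region.

1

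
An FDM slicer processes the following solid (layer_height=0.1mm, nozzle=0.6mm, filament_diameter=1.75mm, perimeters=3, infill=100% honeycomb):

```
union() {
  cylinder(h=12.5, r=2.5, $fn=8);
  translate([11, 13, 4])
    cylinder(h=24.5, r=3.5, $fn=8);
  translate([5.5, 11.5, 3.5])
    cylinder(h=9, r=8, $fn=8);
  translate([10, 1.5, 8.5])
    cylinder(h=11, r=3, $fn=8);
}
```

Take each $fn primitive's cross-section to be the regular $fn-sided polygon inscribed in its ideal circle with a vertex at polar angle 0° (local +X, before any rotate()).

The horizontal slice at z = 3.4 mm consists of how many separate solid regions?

1

At z = 3.4 mm: the r=2.5 cylinder contributes a regular 8-gon of circumradius 2.5; the cylinder at (11, 13) is not intersected at this z (z outside [4, 28.5]); the cylinder at (5.5, 11.5) is not intersected at this z (z outside [3.5, 12.5]); the cylinder at (10, 1.5) is absent (z outside [8.5, 19.5]); Taking the union: only the r=2.5 cylinder is present, so the union is just that shape — 1 connected region. The result has 1 disconnected region.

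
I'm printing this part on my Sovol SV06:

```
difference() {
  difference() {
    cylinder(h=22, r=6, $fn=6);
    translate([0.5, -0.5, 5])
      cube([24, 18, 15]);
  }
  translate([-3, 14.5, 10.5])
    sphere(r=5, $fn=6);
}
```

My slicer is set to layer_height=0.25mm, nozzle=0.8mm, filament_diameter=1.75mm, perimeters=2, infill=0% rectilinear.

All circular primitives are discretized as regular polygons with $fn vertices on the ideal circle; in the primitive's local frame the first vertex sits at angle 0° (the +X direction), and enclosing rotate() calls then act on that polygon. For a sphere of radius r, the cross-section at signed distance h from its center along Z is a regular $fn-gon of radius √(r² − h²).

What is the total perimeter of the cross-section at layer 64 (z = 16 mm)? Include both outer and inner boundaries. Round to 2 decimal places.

37.83 mm

At z = 16 mm: the r=6 cylinder contributes a regular 6-gon of circumradius 6 (perimeter = 2·6·6.000·sin(180°/6) = 36.00 mm); the cube at (0.5, -0.5) (footprint 24×18) is included at this height (perimeter 84.00 mm); After the difference (first − rest): starting from the r=6 cylinder, the 24×18 cube at (0.5, -0.5) partially overlaps it — only the 23.46 mm² overlap (of its 432.00 mm²) is removed, clipping the outline — boundary = 37.83 mm; the sphere at (-3, 14.5) is absent (|z−center|=5.500 > r=5); After the difference (first − rest): none of the subtracted shapes is present at this height, so the result so far is unchanged — boundary = 37.83 mm. Overall, the cross-section is a single solid region. Total boundary length (outer) = 37.83 mm.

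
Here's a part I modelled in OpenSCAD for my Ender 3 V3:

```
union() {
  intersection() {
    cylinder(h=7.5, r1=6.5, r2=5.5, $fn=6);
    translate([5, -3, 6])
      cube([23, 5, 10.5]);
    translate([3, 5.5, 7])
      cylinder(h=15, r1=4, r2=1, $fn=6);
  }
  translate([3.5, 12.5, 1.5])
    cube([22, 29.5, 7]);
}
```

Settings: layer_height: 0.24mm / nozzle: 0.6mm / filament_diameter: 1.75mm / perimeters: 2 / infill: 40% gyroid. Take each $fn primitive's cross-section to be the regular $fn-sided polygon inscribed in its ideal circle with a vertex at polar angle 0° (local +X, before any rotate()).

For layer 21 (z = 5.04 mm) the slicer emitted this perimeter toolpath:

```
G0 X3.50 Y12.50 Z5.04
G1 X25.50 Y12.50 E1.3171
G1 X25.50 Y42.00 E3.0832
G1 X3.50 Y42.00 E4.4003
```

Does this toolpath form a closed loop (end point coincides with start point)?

no

Start point (G0): (3.50, 12.50). End point (last G1): the path does not return to the start — open.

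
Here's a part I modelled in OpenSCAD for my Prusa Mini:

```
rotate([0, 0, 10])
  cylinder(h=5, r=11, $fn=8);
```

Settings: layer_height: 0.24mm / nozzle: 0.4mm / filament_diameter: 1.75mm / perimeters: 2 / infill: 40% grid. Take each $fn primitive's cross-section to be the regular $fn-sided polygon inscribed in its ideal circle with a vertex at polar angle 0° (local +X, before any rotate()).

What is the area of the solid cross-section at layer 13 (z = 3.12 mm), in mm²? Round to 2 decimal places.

At z = 3.12 mm: the cylinder: section is a regular 8-gon, circumradius r=11 (area = (8/2)·11.000²·sin(360°/8) = 342.24 mm²); (rotated 10° about Z; rotation is an isometry so areas/perimeters/island counts are preserved). Overall, the cross-section is a single solid region. Net area = 342.24 mm².

342.24 mm²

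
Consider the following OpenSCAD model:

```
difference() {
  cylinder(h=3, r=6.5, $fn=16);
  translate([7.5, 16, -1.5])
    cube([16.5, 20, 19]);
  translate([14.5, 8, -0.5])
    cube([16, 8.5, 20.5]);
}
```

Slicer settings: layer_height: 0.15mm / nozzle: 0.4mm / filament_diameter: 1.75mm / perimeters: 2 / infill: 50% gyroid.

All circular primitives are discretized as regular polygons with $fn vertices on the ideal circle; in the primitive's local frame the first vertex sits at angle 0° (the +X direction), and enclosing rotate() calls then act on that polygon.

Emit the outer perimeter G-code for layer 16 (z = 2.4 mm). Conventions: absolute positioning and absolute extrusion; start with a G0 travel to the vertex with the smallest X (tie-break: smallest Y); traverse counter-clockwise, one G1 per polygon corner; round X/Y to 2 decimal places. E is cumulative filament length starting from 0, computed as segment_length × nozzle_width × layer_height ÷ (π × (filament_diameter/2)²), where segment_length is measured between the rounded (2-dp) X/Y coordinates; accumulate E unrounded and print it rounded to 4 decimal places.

G0 X-6.50 Y0.00 Z2.40
G1 X-6.01 Y-2.49 E0.0633
G1 X-4.60 Y-4.60 E0.1266
G1 X-2.49 Y-6.01 E0.1899
G1 X0.00 Y-6.50 E0.2532
G1 X2.49 Y-6.01 E0.3165
G1 X4.60 Y-4.60 E0.3798
G1 X6.01 Y-2.49 E0.4431
G1 X6.50 Y0.00 E0.5064
G1 X6.01 Y2.49 E0.5697
G1 X4.60 Y4.60 E0.6330
G1 X2.49 Y6.01 E0.6964
G1 X0.00 Y6.50 E0.7597
G1 X-2.49 Y6.01 E0.8230
G1 X-4.60 Y4.60 E0.8863
G1 X-6.01 Y2.49 E0.9496
G1 X-6.50 Y0.00 E1.0129

At z = 2.4 mm: the r=6.5 cylinder gives a regular 16-gon of circumradius 6.5 (constant along its height); the cube at (7.5, 16) (footprint 16.5×20) is included at this height; the cube at (14.5, 8) is present — its section is the full 16×8.5 rectangle; Subtracting the remaining from the first: starting from the r=6.5 cylinder, the 16.5×20 cube at (7.5, 16) misses the remaining region (no effect); the 16×8.5 cube at (14.5, 8) misses the remaining region (no effect) — 1 connected region. The outline is a single polygon with 16 vertices. Extrusion per mm of travel: 0.4 × 0.15 / (π × 0.875²) = 0.024945. Accumulating E over each segment gives final E = 1.0129.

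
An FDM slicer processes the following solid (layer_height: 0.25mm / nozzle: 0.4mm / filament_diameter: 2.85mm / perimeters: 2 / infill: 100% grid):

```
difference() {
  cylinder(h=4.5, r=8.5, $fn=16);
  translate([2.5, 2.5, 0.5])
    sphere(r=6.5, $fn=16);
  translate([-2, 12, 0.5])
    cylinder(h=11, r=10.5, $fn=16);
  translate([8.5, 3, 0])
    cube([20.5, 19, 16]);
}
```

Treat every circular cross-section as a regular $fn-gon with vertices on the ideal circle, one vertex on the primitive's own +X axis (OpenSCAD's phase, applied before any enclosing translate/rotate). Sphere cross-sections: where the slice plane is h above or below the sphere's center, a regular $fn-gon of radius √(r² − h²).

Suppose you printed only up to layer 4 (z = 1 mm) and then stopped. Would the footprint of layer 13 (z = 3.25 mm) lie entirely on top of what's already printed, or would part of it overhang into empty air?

Compare the two slices. At z = 1: the r=8.5 cylinder contributes a regular 16-gon of circumradius 8.5 (area = (16/2)·8.500²·sin(360°/16) = 221.19 mm²); the r=6.5 sphere at (2.5, 2.5) contributes a regular 16-gon of circumradius √(6.5²−0.5²) = 6.481 (area = (16/2)·6.481²·sin(360°/16) = 128.58 mm²); the cylinder at (-2, 12): section is a regular 16-gon, circumradius r=10.5 (area = (16/2)·10.500²·sin(360°/16) = 337.53 mm²); the 20.5×19 cube at (8.5, 3) contributes its full rectangle (area 389.50 mm²); Taking the first minus the rest: starting from the r=8.5 cylinder (221.19 mm²), the r=6.5 sphere at (2.5, 2.5) partially overlaps it — only the 114.32 mm² overlap (of its 128.58 mm²) is removed, clipping the outline; the r=10.5 cylinder at (-2, 12) partially overlaps it — only the 18.17 mm² overlap (of its 337.53 mm²) is removed, clipping the outline; the 20.5×19 cube at (8.5, 3) misses the remaining region (no effect) — area = 88.70 mm². At z = 3.25: the r=8.5 cylinder gives a regular 16-gon of circumradius 8.5 (constant along its height) (area = (16/2)·8.500²·sin(360°/16) = 221.19 mm²); the r=6.5 sphere at (2.5, 2.5) slices to a regular 16-gon of circumradius 5.890 (√(r²−h²) with h=2.75 from center) (area = (16/2)·5.890²·sin(360°/16) = 106.19 mm²); the cylinder at (-2, 12): section is a regular 16-gon, circumradius r=10.5 (area = (16/2)·10.500²·sin(360°/16) = 337.53 mm²); the cube at (8.5, 3) (footprint 20.5×19) is included at this height (area 389.50 mm²); Subtracting the remaining from the first: starting from the r=8.5 cylinder (221.19 mm²), the r=6.5 sphere at (2.5, 2.5) partially overlaps it — only the 99.56 mm² overlap (of its 106.19 mm²) is removed, clipping the outline; the r=10.5 cylinder at (-2, 12) partially overlaps it — only the 23.16 mm² overlap (of its 337.53 mm²) is removed, clipping the outline; the 20.5×19 cube at (8.5, 3) misses the remaining region (no effect) — area = 98.47 mm². Checking containment: at z = 3.25 the cross-section extends beyond the z = 1 cross-section by about 9.77 mm².

part overhangs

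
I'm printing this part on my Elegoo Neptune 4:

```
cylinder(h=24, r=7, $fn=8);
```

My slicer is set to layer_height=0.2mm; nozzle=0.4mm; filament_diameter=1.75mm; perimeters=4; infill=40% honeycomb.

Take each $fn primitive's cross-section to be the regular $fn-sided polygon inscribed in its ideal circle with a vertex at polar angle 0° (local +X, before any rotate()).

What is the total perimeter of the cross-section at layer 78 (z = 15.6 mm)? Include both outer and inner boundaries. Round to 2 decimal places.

At z = 15.6 mm: the r=7 cylinder contributes a regular 8-gon of circumradius 7 (perimeter = 2·8·7.000·sin(180°/8) = 42.86 mm). Overall, the cross-section is a single solid region. Total boundary length (outer) = 42.86 mm.

42.86 mm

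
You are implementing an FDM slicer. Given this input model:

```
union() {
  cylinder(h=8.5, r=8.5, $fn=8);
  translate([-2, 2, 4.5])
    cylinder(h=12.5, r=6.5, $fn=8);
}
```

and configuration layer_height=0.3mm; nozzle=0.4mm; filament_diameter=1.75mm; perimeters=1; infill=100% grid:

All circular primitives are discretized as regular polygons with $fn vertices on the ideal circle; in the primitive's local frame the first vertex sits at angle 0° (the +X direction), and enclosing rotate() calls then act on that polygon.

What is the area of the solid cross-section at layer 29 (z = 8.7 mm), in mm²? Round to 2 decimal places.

119.50 mm²

At z = 8.7 mm: the cylinder is not intersected at this z (z outside [0, 8.5]); the r=6.5 cylinder at (-2, 2) gives a regular 8-gon of circumradius 6.5 (constant along its height) (area = (8/2)·6.500²·sin(360°/8) = 119.50 mm²); Taking the union: only the r=6.5 cylinder at (-2, 2) is present, so the union is just that shape — area = 119.50 mm². Overall, the cross-section is a single solid region. Net area = 119.50 mm².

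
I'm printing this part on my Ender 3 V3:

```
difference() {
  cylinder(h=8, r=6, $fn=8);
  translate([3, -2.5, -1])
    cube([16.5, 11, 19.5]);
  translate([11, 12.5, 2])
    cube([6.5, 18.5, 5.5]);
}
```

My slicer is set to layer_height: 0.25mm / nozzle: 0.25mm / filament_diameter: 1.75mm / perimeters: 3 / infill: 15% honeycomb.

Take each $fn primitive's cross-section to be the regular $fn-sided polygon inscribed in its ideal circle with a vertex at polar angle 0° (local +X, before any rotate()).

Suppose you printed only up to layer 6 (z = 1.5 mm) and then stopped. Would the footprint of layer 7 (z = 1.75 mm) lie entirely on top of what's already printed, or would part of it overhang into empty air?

Compare the two slices. At z = 1.5: the r=6 cylinder gives a regular 8-gon of circumradius 6 (constant along its height) (area = (8/2)·6.000²·sin(360°/8) = 101.82 mm²); the cube at (3, -2.5) is present — its section is the full 16.5×11 rectangle (area 181.50 mm²); the cube at (11, 12.5) is not intersected at this z (z outside [2, 7.5]); Subtracting the remaining from the first: starting from the r=6 cylinder (101.82 mm²), the 16.5×11 cube at (3, -2.5) partially overlaps it — only the 15.53 mm² overlap (of its 181.50 mm²) is removed, clipping the outline — area = 86.30 mm². At z = 1.75: the r=6 cylinder contributes a regular 8-gon of circumradius 6 (area = (8/2)·6.000²·sin(360°/8) = 101.82 mm²); the 16.5×11 cube at (3, -2.5) contributes its full rectangle (area 181.50 mm²); the cube at (11, 12.5) is not intersected at this z (z outside [2, 7.5]); Taking the first minus the rest: starting from the r=6 cylinder (101.82 mm²), the 16.5×11 cube at (3, -2.5) partially overlaps it — only the 15.53 mm² overlap (of its 181.50 mm²) is removed, clipping the outline — area = 86.30 mm². Checking containment: the cross-section at z = 1.75 is a subset of the cross-section at z = 1.5.

entirely on top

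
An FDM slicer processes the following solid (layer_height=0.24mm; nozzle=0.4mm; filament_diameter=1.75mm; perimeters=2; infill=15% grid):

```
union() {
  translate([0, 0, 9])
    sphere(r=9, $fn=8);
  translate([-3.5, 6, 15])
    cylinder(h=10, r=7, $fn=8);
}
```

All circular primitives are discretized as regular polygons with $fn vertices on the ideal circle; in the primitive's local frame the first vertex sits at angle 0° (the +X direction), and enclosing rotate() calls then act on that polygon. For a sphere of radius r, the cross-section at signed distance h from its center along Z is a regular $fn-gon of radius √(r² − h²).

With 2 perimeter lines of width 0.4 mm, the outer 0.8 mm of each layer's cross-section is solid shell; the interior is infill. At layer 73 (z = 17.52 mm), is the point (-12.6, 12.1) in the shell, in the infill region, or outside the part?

outside

At z = 17.52 mm: the r=9 sphere contributes a regular 8-gon of circumradius √(9²−8.52²) = 2.900; the r=7 cylinder at (-3.5, 6) gives a regular 8-gon of circumradius 7 (constant along its height); Merging all regions: the regions partially overlap (shared area 9.24 mm²), so overlapping operands fuse into one piece — 1 connected region. Overall, the cross-section is a single solid region. The nearest boundary edge runs (-10.50, 6.00)→(-8.45, 10.95); distance from the point to it = 4.27 mm. The point is not inside any of the regions above, so it lies outside the cross-section (4.27 mm from the nearest boundary).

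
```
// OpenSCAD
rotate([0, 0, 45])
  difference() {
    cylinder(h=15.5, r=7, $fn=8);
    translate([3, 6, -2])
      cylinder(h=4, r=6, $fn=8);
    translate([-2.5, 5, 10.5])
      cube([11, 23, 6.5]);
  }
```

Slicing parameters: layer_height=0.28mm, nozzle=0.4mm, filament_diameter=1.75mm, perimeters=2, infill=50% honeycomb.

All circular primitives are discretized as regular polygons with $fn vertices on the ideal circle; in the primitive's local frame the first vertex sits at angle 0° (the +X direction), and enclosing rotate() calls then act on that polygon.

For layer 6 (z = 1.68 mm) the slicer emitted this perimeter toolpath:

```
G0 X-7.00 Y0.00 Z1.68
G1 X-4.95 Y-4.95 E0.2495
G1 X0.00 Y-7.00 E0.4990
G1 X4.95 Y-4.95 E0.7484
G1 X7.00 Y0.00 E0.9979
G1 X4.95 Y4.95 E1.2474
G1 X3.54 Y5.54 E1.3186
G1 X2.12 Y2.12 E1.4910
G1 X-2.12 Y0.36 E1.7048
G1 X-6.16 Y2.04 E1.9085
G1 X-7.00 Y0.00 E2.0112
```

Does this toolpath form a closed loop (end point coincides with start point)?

yes

Start point (G0): (-7.00, 0.00). End point (last G1): the path returns to the start — closed.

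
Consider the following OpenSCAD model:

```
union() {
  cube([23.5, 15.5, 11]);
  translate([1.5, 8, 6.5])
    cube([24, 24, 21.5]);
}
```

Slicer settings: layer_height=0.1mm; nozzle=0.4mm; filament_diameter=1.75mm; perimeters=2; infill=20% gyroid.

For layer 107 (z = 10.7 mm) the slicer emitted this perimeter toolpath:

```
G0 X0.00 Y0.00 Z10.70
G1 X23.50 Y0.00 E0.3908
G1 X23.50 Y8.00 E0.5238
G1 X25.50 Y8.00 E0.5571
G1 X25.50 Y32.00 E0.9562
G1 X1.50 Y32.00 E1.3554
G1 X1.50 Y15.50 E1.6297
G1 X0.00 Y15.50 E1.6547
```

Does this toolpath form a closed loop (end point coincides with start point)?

Start point (G0): (0.00, 0.00). End point (last G1): the path does not return to the start — open.

no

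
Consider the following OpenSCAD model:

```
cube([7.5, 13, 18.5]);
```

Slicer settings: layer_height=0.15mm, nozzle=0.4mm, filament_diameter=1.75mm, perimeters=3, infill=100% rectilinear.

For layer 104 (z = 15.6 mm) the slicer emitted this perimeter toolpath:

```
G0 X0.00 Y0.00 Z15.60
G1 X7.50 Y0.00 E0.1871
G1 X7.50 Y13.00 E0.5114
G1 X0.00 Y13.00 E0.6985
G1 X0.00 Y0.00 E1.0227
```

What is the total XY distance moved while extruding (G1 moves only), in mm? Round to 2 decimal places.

Sum the Euclidean lengths of each G1 segment: total = 41.00 mm.

41.00 mm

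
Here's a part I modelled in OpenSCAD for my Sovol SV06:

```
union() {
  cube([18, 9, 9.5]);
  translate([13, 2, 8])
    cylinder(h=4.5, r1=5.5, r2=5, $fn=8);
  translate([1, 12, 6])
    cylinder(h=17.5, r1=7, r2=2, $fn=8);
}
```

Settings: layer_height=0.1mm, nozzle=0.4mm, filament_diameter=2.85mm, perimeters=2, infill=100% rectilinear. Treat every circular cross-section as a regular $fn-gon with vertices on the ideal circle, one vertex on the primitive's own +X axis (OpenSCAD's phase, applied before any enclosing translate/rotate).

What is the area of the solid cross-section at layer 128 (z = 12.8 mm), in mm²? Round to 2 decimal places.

72.34 mm²

At z = 12.8 mm: the cube is not intersected at this z (z outside [0, 9.5]); the cone at (13, 2) is not intersected at this z (z outside [8, 12.5]); the cone at (1, 12) (r1=7→r2=2) has section circumradius 5.057 here — a regular 8-gon (area = (8/2)·5.057²·sin(360°/8) = 72.34 mm²); Taking the union: only the cone at (1, 12) is present, so the union is just that shape — area = 72.34 mm². Overall, the cross-section is a single solid region. Net area = 72.34 mm².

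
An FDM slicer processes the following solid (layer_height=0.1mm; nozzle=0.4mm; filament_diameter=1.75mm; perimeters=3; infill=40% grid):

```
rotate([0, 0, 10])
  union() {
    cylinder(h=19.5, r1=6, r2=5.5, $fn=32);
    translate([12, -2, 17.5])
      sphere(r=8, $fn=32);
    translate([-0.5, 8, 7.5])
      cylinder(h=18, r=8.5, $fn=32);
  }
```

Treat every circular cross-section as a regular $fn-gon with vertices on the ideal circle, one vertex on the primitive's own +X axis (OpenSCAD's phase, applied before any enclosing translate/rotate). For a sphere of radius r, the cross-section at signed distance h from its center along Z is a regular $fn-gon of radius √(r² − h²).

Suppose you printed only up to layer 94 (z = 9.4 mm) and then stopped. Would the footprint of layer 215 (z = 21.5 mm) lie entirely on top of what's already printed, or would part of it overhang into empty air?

Compare the two slices. At z = 9.4: the cone (r1=6→r2=5.5) has section circumradius 5.759 here — a regular 32-gon (area = (32/2)·5.759²·sin(360°/32) = 103.53 mm²); the sphere at (12, -2) is absent (|z−center|=8.100 > r=8); the r=8.5 cylinder at (-0.5, 8) gives a regular 32-gon of circumradius 8.5 (constant along its height) (area = (32/2)·8.500²·sin(360°/32) = 225.52 mm²); Merging all regions: the regions partially overlap — summed areas 329.05 mm² minus the doubly-counted overlap 49.23 mm² gives 279.82 mm² — area = 279.82 mm²; (rotated 10° about Z; rotation is an isometry so areas/perimeters/island counts are preserved). At z = 21.5: the cone is absent (z outside [0, 19.5]); the sphere at (12, -2): section is a regular 32-gon, circumradius = √(r²−h²) = √(8²−4²) = 6.928 (area = (32/2)·6.928²·sin(360°/32) = 149.83 mm²); the cylinder at (-0.5, 8): section is a regular 32-gon, circumradius r=8.5 (area = (32/2)·8.500²·sin(360°/32) = 225.52 mm²); Combining (union): the 2 present regions are separate (no shared area or edge), so areas and boundary lengths simply add and each stays a separate island — area = 375.35 mm²; (whole slice rotated 10° about Z — lengths, areas and connectivity unchanged). Checking containment: at z = 21.5 the cross-section extends beyond the z = 9.4 cross-section by about 148.72 mm².

part overhangs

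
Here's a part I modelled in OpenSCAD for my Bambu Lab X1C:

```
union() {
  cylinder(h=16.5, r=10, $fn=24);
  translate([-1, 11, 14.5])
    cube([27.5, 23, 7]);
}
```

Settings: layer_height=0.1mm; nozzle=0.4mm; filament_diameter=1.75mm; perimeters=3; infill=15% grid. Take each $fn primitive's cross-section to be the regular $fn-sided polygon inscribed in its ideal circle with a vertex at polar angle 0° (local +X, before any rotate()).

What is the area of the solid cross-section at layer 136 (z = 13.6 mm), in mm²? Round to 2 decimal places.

310.58 mm²

At z = 13.6 mm: the r=10 cylinder contributes a regular 24-gon of circumradius 10 (area = (24/2)·10.000²·sin(360°/24) = 310.58 mm²); the cube at (-1, 11) is not intersected at this z (z outside [14.5, 21.5]); Merging all regions: only the r=10 cylinder is present, so the union is just that shape — area = 310.58 mm². Overall, the cross-section is a single solid region. Net area = 310.58 mm².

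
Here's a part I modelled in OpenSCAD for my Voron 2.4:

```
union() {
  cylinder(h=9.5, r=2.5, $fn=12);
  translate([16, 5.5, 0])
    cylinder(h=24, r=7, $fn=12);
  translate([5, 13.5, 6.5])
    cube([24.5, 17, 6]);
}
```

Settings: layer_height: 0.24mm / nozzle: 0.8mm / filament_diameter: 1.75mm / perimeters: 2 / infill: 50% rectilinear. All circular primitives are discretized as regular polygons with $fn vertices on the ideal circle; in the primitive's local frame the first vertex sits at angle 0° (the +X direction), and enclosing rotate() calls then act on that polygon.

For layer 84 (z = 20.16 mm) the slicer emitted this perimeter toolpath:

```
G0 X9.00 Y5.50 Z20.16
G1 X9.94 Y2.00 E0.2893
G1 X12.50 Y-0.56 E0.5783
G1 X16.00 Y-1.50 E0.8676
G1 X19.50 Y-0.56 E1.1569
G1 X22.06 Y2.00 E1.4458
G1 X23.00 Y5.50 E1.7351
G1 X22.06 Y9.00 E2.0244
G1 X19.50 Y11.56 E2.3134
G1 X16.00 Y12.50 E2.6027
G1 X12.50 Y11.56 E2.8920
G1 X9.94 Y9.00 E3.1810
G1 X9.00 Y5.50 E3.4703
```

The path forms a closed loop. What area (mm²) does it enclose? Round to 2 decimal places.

146.95 mm²

Apply the shoelace formula to the sequence of (X, Y) vertices; enclosed area = 146.95 mm².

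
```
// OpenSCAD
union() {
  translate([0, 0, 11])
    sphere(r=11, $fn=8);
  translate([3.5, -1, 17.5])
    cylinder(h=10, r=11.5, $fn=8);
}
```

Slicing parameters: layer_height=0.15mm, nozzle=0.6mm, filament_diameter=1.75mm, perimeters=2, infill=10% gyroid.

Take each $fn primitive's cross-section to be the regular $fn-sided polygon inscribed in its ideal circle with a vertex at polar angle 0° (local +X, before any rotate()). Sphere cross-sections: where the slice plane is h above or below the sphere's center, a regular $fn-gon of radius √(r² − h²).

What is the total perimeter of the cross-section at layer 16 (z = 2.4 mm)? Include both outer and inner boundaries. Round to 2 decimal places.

41.99 mm

At z = 2.4 mm: the r=11 sphere contributes a regular 8-gon of circumradius √(11²−8.6²) = 6.859 (perimeter = 2·8·6.859·sin(180°/8) = 41.99 mm); the cylinder at (3.5, -1) does not reach this height (z outside [17.5, 27.5]); Combining (union): only the r=11 sphere is present, so the union is just that shape — boundary = 41.99 mm. Overall, the cross-section is a single solid region. Total boundary length (outer) = 41.99 mm.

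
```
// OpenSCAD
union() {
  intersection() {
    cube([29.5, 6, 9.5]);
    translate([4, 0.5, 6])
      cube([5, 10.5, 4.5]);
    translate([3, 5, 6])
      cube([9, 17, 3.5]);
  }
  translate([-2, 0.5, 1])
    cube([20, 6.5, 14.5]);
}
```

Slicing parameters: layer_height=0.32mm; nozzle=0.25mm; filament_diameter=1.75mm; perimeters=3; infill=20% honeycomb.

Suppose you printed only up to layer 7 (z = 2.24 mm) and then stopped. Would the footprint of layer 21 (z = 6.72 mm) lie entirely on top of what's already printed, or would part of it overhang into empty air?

entirely on top

Compare the two slices. At z = 2.24: the cube (footprint 29.5×6) is included at this height (area 177.00 mm²); the cube at (4, 0.5) does not reach this height (z outside [6, 10.5]); the cube at (3, 5) is not intersected at this z (z outside [6, 9.5]); Keeping only the common overlap: at least one operand is absent at this height, so nothing remains; the 20×6.5 cube at (-2, 0.5) contributes its full rectangle (area 130.00 mm²); Merging all regions: only the 20×6.5 cube at (-2, 0.5) is present, so the union is just that shape — area = 130.00 mm². At z = 6.72: the cube (footprint 29.5×6) is included at this height (area 177.00 mm²); the cube at (4, 0.5) is present — its section is the full 5×10.5 rectangle (area 52.50 mm²); the cube at (3, 5) is present — its section is the full 9×17 rectangle (area 153.00 mm²); Keeping only the common overlap: the 5×10.5 cube at (4, 0.5) partially overlaps the 29.5×6 cube; clipping to the common part keeps 27.50 mm²; the 9×17 cube at (3, 5) partially overlaps the running intersection; clipping to the common part keeps 5.00 mm² — area = 5.00 mm²; the cube at (-2, 0.5) is present — its section is the full 20×6.5 rectangle (area 130.00 mm²); Merging all regions: the result so far lies entirely inside the 20×6.5 cube at (-2, 0.5), so the union is just the 20×6.5 cube at (-2, 0.5) — area = 130.00 mm². Checking containment: the cross-section at z = 6.72 is a subset of the cross-section at z = 2.24.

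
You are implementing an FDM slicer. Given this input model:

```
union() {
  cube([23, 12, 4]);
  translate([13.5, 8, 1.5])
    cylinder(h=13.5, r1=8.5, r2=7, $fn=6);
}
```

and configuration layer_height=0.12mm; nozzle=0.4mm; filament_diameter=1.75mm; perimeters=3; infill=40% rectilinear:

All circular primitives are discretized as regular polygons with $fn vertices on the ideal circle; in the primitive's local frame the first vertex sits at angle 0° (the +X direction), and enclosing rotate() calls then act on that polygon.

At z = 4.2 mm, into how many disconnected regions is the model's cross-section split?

1

At z = 4.2 mm: the cube does not reach this height (z outside [0, 4]); the cone at (13.5, 8): at t=0.200 of its height the radius interpolates to r₁+(r₂−r₁)t = 8.200, giving a regular 6-gon of that circumradius; Combining (union): only the cone at (13.5, 8) is present, so the union is just that shape — 1 connected region. The result has 1 disconnected region.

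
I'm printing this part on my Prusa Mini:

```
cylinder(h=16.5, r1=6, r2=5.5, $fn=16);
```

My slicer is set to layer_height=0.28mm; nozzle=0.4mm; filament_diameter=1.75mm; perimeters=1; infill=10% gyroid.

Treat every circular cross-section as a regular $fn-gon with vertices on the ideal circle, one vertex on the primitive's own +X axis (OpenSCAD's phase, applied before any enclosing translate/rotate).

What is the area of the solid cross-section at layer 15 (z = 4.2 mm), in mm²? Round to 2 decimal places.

105.59 mm²

At z = 4.2 mm: the cone (r1=6→r2=5.5) has section circumradius 5.873 here — a regular 16-gon (area = (16/2)·5.873²·sin(360°/16) = 105.59 mm²). Overall, the cross-section is a single solid region. Net area = 105.59 mm².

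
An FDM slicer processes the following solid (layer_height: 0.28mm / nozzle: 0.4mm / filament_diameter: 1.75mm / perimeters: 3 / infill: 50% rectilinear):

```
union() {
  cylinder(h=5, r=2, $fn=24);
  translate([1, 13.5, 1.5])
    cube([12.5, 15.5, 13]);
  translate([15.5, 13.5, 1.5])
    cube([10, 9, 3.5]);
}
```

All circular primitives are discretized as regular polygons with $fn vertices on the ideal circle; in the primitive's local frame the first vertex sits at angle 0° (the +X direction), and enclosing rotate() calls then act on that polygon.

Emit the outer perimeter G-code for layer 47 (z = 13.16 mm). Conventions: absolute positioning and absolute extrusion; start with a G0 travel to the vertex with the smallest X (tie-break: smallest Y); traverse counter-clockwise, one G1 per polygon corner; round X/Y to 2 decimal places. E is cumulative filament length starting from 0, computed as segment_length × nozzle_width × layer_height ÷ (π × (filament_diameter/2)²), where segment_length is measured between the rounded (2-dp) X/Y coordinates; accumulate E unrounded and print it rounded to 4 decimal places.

At z = 13.16 mm: the cylinder is not intersected at this z (z outside [0, 5]); the cube at (1, 13.5) is present — its section is the full 12.5×15.5 rectangle; the cube at (15.5, 13.5) is not intersected at this z (z outside [1.5, 5]); Merging all regions: only the 12.5×15.5 cube at (1, 13.5) is present, so the union is just that shape — 1 connected region. The outline is a single polygon with 4 vertices. Extrusion per mm of travel: 0.4 × 0.28 / (π × 0.875²) = 0.046564. Accumulating E over each segment gives final E = 2.6076.

G0 X1.00 Y13.50 Z13.16
G1 X13.50 Y13.50 E0.5821
G1 X13.50 Y29.00 E1.3038
G1 X1.00 Y29.00 E1.8858
G1 X1.00 Y13.50 E2.6076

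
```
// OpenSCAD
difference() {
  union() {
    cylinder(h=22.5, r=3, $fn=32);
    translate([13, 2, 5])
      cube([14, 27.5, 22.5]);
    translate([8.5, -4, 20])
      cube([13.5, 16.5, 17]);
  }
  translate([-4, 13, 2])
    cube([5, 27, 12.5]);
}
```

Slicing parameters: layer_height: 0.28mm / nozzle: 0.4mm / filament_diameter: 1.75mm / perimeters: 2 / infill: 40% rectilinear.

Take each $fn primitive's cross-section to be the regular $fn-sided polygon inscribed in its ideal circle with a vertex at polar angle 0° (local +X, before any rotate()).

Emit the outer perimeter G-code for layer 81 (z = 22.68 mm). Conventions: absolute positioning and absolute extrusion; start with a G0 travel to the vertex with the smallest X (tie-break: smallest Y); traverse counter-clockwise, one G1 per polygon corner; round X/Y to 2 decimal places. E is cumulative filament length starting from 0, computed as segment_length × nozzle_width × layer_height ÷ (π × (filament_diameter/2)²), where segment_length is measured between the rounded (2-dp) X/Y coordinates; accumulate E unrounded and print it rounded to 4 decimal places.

G0 X8.50 Y-4.00 Z22.68
G1 X22.00 Y-4.00 E0.6286
G1 X22.00 Y2.00 E0.9080
G1 X27.00 Y2.00 E1.1408
G1 X27.00 Y29.50 E2.4213
G1 X13.00 Y29.50 E3.0732
G1 X13.00 Y12.50 E3.8648
G1 X8.50 Y12.50 E4.0744
G1 X8.50 Y-4.00 E4.8427

At z = 22.68 mm: the cylinder does not reach this height (z outside [0, 22.5]); the cube at (13, 2) (footprint 14×27.5) is included at this height; the cube at (8.5, -4) (footprint 13.5×16.5) is included at this height; Merging all regions: the regions partially overlap (shared area 94.50 mm²), so overlapping operands fuse into one piece — 1 connected region; the cube at (-4, 13) is absent (z outside [2, 14.5]); Subtracting the remaining from the first: none of the subtracted shapes is present at this height, so the result so far is unchanged — 1 connected region. The outline is a single polygon with 8 vertices. Extrusion per mm of travel: 0.4 × 0.28 / (π × 0.875²) = 0.046564. Accumulating E over each segment gives final E = 4.8427.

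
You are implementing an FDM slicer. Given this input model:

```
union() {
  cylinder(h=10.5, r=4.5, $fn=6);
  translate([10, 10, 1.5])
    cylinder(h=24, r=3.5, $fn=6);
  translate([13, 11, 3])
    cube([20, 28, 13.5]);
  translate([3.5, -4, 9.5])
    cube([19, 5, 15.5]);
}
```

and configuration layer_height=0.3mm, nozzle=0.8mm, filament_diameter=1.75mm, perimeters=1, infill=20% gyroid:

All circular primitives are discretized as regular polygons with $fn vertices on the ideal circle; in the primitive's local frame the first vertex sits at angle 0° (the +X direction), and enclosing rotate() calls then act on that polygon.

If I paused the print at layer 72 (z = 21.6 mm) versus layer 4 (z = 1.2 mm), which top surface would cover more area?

Layer 72 (z = 21.6): the cylinder is not intersected at this z (z outside [0, 10.5]); the r=3.5 cylinder at (10, 10) contributes a regular 6-gon of circumradius 3.5 (area = (6/2)·3.500²·sin(360°/6) = 31.83 mm²); the cube at (13, 11) does not reach this height (z outside [3, 16.5]); the cube at (3.5, -4) is present — its section is the full 19×5 rectangle (area 95.00 mm²); Merging all regions: the 2 present regions are separate (no shared area or edge), so areas and boundary lengths simply add and each stays a separate island — area = 126.83 mm². So its area = 126.83 mm². Layer 4 (z = 1.2): the cylinder: section is a regular 6-gon, circumradius r=4.5 (area = (6/2)·4.500²·sin(360°/6) = 52.61 mm²); the cylinder at (10, 10) is absent (z outside [1.5, 25.5]); the cube at (13, 11) does not reach this height (z outside [3, 16.5]); the cube at (3.5, -4) does not reach this height (z outside [9.5, 25]); Combining (union): only the r=4.5 cylinder is present, so the union is just that shape — area = 52.61 mm². So its area = 52.61 mm². Layer 72 is larger (126.83 vs 52.61 mm²).

layer 72 (z = 21.6 mm)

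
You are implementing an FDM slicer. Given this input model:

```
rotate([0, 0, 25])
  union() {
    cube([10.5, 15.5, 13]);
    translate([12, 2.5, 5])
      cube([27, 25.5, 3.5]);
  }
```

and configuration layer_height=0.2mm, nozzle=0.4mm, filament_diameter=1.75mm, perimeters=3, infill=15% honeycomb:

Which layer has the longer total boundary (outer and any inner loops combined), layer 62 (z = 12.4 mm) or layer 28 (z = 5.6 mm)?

layer 28 (z = 5.6 mm)

Layer 62 (z = 12.4): the 10.5×15.5 cube contributes its full rectangle (perimeter 52.00 mm); the cube at (12, 2.5) is absent (z outside [5, 8.5]); Merging all regions: only the 10.5×15.5 cube is present, so the union is just that shape — boundary = 52.00 mm; (whole slice rotated 25° about Z — lengths, areas and connectivity unchanged). So its perimeter = 52.00 mm. Layer 28 (z = 5.6): the cube (footprint 10.5×15.5) is included at this height (perimeter 52.00 mm); the cube at (12, 2.5) (footprint 27×25.5) is included at this height (perimeter 105.00 mm); Taking the union: the 2 present regions are separate (no shared area or edge), so areas and boundary lengths simply add and each stays a separate island — boundary = 157.00 mm; (whole slice rotated 25° about Z — lengths, areas and connectivity unchanged). So its perimeter = 157.00 mm. Layer 28 is larger (157.00 vs 52.00 mm).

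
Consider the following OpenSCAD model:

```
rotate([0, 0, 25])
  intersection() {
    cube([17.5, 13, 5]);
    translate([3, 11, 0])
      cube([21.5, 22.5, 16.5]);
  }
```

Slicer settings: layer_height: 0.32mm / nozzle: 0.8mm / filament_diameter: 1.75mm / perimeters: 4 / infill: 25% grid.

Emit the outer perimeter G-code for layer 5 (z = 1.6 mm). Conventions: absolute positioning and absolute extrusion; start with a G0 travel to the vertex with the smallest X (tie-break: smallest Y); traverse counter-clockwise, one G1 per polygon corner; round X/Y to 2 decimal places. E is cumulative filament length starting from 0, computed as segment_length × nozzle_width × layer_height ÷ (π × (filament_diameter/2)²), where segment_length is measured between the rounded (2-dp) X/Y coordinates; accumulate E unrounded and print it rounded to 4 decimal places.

G0 X-2.78 Y13.05 Z1.60
G1 X-1.93 Y11.24 E0.2128
G1 X11.21 Y17.37 E1.7560
G1 X10.37 Y19.18 E1.9684
G1 X-2.78 Y13.05 E3.5126

At z = 1.6 mm: the 17.5×13 cube contributes its full rectangle; the cube at (3, 11) is present — its section is the full 21.5×22.5 rectangle; Keeping only the common overlap: the 21.5×22.5 cube at (3, 11) partially overlaps the 17.5×13 cube; clipping to the common part keeps 29.00 mm² — 1 connected region; (whole slice rotated 25° about Z — lengths, areas and connectivity unchanged). The outline is a single polygon with 4 vertices. Extrusion per mm of travel: 0.8 × 0.32 / (π × 0.875²) = 0.106432. Accumulating E over each segment gives final E = 3.5126.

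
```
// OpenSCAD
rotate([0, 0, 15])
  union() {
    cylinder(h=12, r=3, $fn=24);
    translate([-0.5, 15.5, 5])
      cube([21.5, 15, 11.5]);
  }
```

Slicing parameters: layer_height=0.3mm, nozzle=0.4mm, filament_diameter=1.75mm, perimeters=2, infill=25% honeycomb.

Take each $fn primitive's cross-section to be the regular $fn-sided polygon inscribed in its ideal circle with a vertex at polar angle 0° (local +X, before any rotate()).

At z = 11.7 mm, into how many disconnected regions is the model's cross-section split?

2

At z = 11.7 mm: the cylinder: section is a regular 24-gon, circumradius r=3; the 21.5×15 cube at (-0.5, 15.5) contributes its full rectangle; Taking the union: the 2 present regions are separate (no shared area or edge), so areas and boundary lengths simply add and each stays a separate island — 2 connected regions; (whole slice rotated 15° about Z — lengths, areas and connectivity unchanged). The result has 2 disconnected regions.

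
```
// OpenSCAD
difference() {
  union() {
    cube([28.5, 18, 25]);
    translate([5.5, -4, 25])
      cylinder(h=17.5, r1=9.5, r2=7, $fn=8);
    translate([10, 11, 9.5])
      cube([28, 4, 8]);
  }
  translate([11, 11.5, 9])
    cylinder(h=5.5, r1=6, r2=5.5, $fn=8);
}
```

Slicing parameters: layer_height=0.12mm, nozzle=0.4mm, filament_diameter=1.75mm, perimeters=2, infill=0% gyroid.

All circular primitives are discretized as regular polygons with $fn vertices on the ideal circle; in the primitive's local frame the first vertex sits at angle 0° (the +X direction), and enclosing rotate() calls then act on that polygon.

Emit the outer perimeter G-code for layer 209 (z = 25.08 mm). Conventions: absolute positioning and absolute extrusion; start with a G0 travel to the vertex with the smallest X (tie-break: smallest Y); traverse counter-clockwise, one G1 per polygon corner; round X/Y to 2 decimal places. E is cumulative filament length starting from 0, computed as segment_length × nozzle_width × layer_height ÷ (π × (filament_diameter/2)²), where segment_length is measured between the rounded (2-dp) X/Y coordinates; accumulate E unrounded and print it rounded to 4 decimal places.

G0 X-3.99 Y-4.00 Z25.08
G1 X-1.21 Y-10.71 E0.1449
G1 X5.50 Y-13.49 E0.2899
G1 X12.21 Y-10.71 E0.4348
G1 X14.99 Y-4.00 E0.5798
G1 X12.21 Y2.71 E0.7247
G1 X5.50 Y5.49 E0.8697
G1 X-1.21 Y2.71 E1.0146
G1 X-3.99 Y-4.00 E1.1595

At z = 25.08 mm: the cube is not intersected at this z (z outside [0, 25]); the cone at (5.5, -4) contributes a regular 8-gon of circumradius 9.489 (interpolated between r1=9.5 and r2=7 at t=0.005); the cube at (10, 11) is absent (z outside [9.5, 17.5]); Combining (union): only the cone at (5.5, -4) is present, so the union is just that shape — 1 connected region; the cone at (11, 11.5) is absent (z outside [9, 14.5]); Subtracting the remaining from the first: none of the subtracted shapes is present at this height, so the result so far is unchanged — 1 connected region. The outline is a single polygon with 8 vertices. Extrusion per mm of travel: 0.4 × 0.12 / (π × 0.875²) = 0.019956. Accumulating E over each segment gives final E = 1.1595.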